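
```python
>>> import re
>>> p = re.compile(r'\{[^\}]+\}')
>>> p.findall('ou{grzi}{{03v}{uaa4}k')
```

['{grzi}', '{{03v}', '{uaa4}']

Matches: at [2:8] → '{grzi}'; at [8:14] → '{{03v}'; at [14:20] → '{uaa4}'.
Since nothing is captured, `findall` lists the 3 matched substrings directly.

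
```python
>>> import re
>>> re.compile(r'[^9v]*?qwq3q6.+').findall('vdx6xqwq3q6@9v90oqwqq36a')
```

['dx6xqwq3q6@9v90oqwqq36a']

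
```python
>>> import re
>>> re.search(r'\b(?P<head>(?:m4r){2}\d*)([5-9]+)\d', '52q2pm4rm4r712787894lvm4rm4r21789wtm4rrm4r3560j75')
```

None

The pattern matches a word boundary (`\b`, zero-width); then the literal 'm4r' repeated 2 times, then zero or more of a digit (captured as 'head'); then one or more of a character in [5-9] (captured); then a digit.
Unlike `match`, `search` isn't anchored — it looks for the pattern anywhere in the string.
Here no position works, so the call returns None.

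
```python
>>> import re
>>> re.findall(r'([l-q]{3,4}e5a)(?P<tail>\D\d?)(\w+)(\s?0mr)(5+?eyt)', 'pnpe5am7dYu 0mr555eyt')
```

[('pnpe5a', 'm7', 'dYu', ' 0mr', '555eyt')]

The pattern matches 3 to 4 of a character in [l-q], then the literal 'e5a' (captured); then a non-digit, then optionally a digit (captured as 'tail'); then one or more of a word character (captured); then optionally whitespace, then the literal '0mr' (captured); then one or more of the literal '5' (lazy), then the literal 'eyt' (captured).
Matches: at [0:21] match 'pnpe5am7dYu 0mr555eyt', groups = ('pnpe5a', 'm7', 'dYu', ' 0mr', '555eyt').
`findall` packs the 5 group values into a tuple for every match.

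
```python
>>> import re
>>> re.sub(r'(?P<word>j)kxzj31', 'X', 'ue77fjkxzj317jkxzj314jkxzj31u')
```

'ue77fX7X4Xu'

This matches a literal 'j' (captured as 'word'); then the literal 'kxz', then the literal 'j31'.
Matches: at [5:12] → 'jkxzj31'; at [13:20] → 'jkxzj31'; at [21:28] → 'jkxzj31'.
Every occurrence is swapped for 'X'.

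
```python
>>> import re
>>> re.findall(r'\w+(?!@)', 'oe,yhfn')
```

Because the assertion is negative and zero-width, positions next to the forbidden text are skipped.
Walking the string: at [0:2] → 'oe'; at [3:7] → 'yhfn'.
Since nothing is captured, `findall` lists the 2 matched substrings directly.

['oe', 'yhfn']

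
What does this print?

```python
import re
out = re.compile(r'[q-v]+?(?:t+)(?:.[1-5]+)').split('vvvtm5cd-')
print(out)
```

The pattern matches one or more of a character in [q-v] (lazy); then one or more of a literal 't' (non-capturing group); then any character, then one or more of a character in [1-5] (non-capturing group).
Matches to split on: at [0:6] → 'vvvtm5'.
Splitting on the pattern gives 2 pieces.

['', 'cd-']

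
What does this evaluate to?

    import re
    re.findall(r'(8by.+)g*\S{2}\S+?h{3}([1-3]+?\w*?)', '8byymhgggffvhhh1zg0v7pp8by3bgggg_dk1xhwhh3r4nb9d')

[('8byymhggg', '1')]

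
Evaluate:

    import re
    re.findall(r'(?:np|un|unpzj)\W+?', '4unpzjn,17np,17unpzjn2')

Scanning left to right: at [10:13] → 'np,'.
Since nothing is captured, `findall` lists the 1 matched substring directly.

['np,']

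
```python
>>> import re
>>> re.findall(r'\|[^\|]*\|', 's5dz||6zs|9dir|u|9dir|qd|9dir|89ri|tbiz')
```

['||', '|9dir|', '|9dir|', '|9dir|']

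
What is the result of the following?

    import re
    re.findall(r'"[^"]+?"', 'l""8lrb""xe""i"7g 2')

['"8lrb"', '"xe"', '"i"']

Scanning left to right: at [2:8] → '"8lrb"'; at [8:12] → '"xe"'; at [12:15] → '"i"'.
`findall` yields the raw match text (3 of them) because the pattern has no groups.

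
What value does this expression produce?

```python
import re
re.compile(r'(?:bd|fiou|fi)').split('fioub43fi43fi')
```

['', 'b43', '43', '']

The regex engine tests alternatives in the order written; an earlier branch that matches wins even if a later one would match more.
Matches to split on: at [0:4] → 'fiou'; at [7:9] → 'fi'; at [11:13] → 'fi'.
Splitting on the pattern gives 4 pieces.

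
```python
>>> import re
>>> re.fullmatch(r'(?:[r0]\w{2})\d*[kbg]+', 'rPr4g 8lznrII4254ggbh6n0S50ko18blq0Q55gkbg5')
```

None

Pattern: one of [r0], then exactly 2 of a word character (non-capturing group); then zero or more of a digit, then one or more of one of [kbg].
`re.fullmatch` is like wrapping the pattern in `^…$` (in single-line mode).
Here the pattern can't cover the whole string, so the call returns None.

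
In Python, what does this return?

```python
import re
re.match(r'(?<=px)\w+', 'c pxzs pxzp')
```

None

`match` is anchored at position 0; if the pattern doesn't fit there, it returns None.
Here position 0 doesn't satisfy it, so the call returns None.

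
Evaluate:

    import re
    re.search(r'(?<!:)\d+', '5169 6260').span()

(0, 4)

`(?!…)`/`(?<!…)` only lets a position through if the neighbouring text does NOT match; no characters are consumed.
The match spans [0:4] → '5169'.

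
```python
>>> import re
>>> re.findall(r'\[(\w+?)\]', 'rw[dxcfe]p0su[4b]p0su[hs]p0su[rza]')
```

['dxcfe', '4b', 'hs', 'rza']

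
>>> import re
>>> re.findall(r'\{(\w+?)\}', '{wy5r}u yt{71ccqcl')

['wy5r']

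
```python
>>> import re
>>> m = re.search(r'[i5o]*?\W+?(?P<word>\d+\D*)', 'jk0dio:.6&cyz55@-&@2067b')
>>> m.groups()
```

('6&cyz',)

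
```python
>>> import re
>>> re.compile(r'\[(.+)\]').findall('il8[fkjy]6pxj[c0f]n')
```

With a single group, `findall` returns only what that group captured — 1 item.

['fkjy]6pxj[c0f']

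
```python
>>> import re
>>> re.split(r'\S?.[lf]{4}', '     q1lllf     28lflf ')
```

['     ', '     ', ' ']

This matches optionally a non-whitespace character; then any character, then exactly 4 of one of [lf].
Matches to split on: at [5:11] → 'q1lllf'; at [16:22] → '28lflf'.
Splitting on the pattern gives 3 pieces.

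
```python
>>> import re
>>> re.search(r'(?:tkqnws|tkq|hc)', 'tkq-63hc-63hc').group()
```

'tkq'

The match spans [0:3] → 'tkq'.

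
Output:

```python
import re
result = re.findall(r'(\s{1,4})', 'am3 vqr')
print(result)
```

This matches 1 to 4 of whitespace (captured).
Matches: at [3:4] match ' ', group 1 = ' '.
With a single group, `findall` returns only what that group captured — 1 item.

[' ']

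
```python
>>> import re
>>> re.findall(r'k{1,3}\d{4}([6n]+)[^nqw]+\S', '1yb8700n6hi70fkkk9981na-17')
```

Pattern: 1 to 3 of the literal 'k', then exactly 4 of a digit; then one or more of one of [6n] (captured); then one or more of any character except [nqw], then a non-whitespace character.
Walking the string: at [14:26] match 'kkk9981na-17', group 1 = 'n'.
`findall` collects group 1 from the one match (1 total).

['n']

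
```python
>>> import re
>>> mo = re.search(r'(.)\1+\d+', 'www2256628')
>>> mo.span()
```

(0, 10)

`\1` has to match the exact text group 1 already captured.
Unlike `match`, `search` isn't anchored — it looks for the pattern anywhere in the string.
The match spans [0:10] → 'www2256628'.
Captured: group 1 = 'w'.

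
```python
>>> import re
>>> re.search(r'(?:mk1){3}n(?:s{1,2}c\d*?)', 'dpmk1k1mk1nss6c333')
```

Pattern: the literal 'mk1' repeated 3 times, then the literal 'n'; then 1 to 2 of a literal 's', then a literal 'c', then zero or more of a digit (lazy) (non-capturing group).
`re.search` scans for the first position where the pattern succeeds.
Here the pattern never matches, so the call returns None.

None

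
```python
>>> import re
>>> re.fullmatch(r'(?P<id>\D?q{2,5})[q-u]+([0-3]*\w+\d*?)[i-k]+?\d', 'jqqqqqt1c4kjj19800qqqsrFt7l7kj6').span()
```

`re.fullmatch` requires the pattern to consume the entire string.
The match spans [0:31] → 'jqqqqqt1c4kjj19800qqqsrFt7l7kj6'.

(0, 31)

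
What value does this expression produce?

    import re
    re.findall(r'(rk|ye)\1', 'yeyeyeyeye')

`\1` is not a pattern — it's the concrete string captured by group 1, re-applied verbatim.
With a single group, `findall` returns only what that group captured — 2 items.

['ye', 'ye']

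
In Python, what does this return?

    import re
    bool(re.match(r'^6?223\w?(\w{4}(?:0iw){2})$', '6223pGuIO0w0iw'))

False

Pattern: anchored at the start of the string; then optionally a literal '6', then the literal '223', then optionally a word character; then exactly 4 of a word character, then the literal '0iw' repeated 2 times (captured); then anchored at the end.
`re.match` won't scan ahead — the pattern has to work from the very first character.
Here the string doesn't start with a match, so the call returns None, and `bool(None)` is False.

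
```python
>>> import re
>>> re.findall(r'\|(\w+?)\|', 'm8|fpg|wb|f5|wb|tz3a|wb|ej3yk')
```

['fpg', 'f5', 'tz3a']

Walking the string: at [2:7] match '|fpg|', group 1 = 'fpg'; at [9:13] match '|f5|', group 1 = 'f5'; at [15:21] match '|tz3a|', group 1 = 'tz3a'.
One capturing group, so `findall` returns just the captured substring from each match — 3 in all.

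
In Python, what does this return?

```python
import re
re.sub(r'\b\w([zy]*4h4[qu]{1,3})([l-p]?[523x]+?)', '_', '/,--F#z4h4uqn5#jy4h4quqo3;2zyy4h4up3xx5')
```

With the lazy modifier that quantifier settles for the fewest repetitions that let the rest of the pattern succeed (the atoms after it are unaffected and can still be greedy).
Each match is replaced by '_'.

'/,--F#_#_;_xx5'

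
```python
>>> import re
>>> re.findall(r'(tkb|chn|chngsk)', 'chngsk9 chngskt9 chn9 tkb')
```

`|` is ordered: at each position the engine commits to the first alternative that works.
`findall` collects group 1 from each match (4 total).

['chn', 'chn', 'chn', 'tkb']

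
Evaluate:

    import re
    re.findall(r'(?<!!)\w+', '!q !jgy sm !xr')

The negative lookaround is zero-width — it rules out positions where the adjacent text would match, without consuming anything.
Scanning left to right: at [5:7] → 'gy'; at [8:10] → 'sm'; at [13:14] → 'r'.
Since nothing is captured, `findall` lists the 3 matched substrings directly.

['gy', 'sm', 'r']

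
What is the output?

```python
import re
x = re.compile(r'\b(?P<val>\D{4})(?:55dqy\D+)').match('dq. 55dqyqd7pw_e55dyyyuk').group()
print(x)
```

With `match`, the pattern is implicitly anchored at the beginning.
The match spans [0:11] → 'dq. 55dqyqd'.

dq. 55dqyqd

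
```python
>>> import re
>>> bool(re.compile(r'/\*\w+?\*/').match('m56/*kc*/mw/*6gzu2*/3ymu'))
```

False

With `match`, the pattern is implicitly anchored at the beginning.
Here the string doesn't start with a match, so the call returns None, and `bool(None)` is False.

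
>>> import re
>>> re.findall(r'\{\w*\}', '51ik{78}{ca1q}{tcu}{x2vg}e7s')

['{78}', '{ca1q}', '{tcu}', '{x2vg}']

Walking the string: at [4:8] → '{78}'; at [8:14] → '{ca1q}'; at [14:19] → '{tcu}'; at [19:25] → '{x2vg}'.
Since nothing is captured, `findall` lists the 4 matched substrings directly.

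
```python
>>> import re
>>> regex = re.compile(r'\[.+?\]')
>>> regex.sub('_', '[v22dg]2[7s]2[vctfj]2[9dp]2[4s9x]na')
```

'_2_2_2_2_na'

Because the quantifier is non-greedy, it stops expanding at the earliest point where the rest of the pattern can succeed.
Matches: at [0:7] → '[v22dg]'; at [8:12] → '[7s]'; at [13:20] → '[vctfj]'; at [21:26] → '[9dp]'; at [27:33] → '[4s9x]'.
Every occurrence is swapped for '_'.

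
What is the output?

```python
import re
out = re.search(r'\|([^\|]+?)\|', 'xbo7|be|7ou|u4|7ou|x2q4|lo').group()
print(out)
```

`search` walks the string left to right and returns the first match it finds.
The match spans [4:8] → '|be|'.
Captured: group 1 = 'be'.

|be|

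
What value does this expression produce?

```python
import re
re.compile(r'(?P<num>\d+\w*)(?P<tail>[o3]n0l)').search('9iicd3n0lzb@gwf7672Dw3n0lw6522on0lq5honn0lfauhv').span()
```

(0, 9)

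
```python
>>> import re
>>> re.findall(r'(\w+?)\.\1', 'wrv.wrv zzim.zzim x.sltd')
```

`\1` has to match the exact text group 1 already captured.
`findall` collects group 1 from each match (2 total).

['wrv', 'zzim']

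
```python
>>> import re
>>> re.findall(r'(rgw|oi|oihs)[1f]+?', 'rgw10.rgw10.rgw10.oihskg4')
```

One capturing group, so `findall` returns just the captured substring from each match — 3 in all.

['rgw', 'rgw', 'rgw']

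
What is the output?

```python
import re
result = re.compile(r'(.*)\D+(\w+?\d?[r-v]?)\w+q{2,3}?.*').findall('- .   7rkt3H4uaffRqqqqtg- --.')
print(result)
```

This matches zero or more of any character (captured); then one or more of a non-digit; then one or more of a word character (lazy), then optionally a digit, then optionally a character in [r-v] (captured); then one or more of a word character; then 2 to 3 of the literal 'q' (lazy), then zero or more of any character.
Scanning left to right: at [0:29] match '- .   7rkt3H4uaffRqqqqtg- --.', groups = ('- .   7rkt3H4uaff', 'q').
Multiple groups make `findall` return tuples — one 2-tuple for the one match.

[('- .   7rkt3H4uaff', 'q')]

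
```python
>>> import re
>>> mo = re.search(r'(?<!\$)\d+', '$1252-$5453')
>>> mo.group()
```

A negative assertion filters positions out without eating any characters.
`search` walks the string left to right and returns the first match it finds.
The match spans [2:5] → '252'.

'252'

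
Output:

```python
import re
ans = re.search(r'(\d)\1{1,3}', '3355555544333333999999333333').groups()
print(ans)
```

('3',)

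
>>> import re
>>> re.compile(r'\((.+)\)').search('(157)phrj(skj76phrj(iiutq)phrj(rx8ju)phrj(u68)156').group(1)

The match spans [0:46] → '(157)phrj(skj76phrj(iiutq)phrj(rx8ju)phrj(u68)'.
Captured: group 1 = '157)phrj(skj76phrj(iiutq)phrj(rx8ju)phrj(u68'.

'157)phrj(skj76phrj(iiutq)phrj(rx8ju)phrj(u68'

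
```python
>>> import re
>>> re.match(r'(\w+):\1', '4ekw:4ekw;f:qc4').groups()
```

('4ekw',)

The match spans [0:9] → '4ekw:4ekw'.
Captured: group 1 = '4ekw'.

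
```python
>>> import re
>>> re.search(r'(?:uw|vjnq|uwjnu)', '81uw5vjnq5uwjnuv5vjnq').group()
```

'uw'

The match spans [2:4] → 'uw'.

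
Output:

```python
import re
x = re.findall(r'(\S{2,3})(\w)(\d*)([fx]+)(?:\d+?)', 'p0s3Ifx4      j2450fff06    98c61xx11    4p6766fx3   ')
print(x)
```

[('0s3', 'I', '', 'fx'), ('j24', '5', '0', 'fff'), ('98c', '6', '1', 'xx'), ('4p6', '7', '66', 'fx')]

This matches 2 to 3 of a non-whitespace character (captured); then a word character (captured); then zero or more of a digit (captured); then one or more of one of [fx] (captured); then one or more of a digit (lazy) (non-capturing group).
Scanning left to right: at [1:8] match '0s3Ifx4', groups = ('0s3', 'I', '', 'fx'); at [14:23] match 'j2450fff0', groups = ('j24', '5', '0', 'fff'); at [28:36] match '98c61xx1', groups = ('98c', '6', '1', 'xx'); at [41:50] match '4p6766fx3', groups = ('4p6', '7', '66', 'fx').
4 groups means each result is a tuple of 4 captured strings — 4 here.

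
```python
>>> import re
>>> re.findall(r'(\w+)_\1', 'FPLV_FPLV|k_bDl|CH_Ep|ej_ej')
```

`\1` has to match the exact text group 1 already captured.
Because there's exactly one group, `findall` drops the full match and keeps group 1 from each hit.

['FPLV', 'ej']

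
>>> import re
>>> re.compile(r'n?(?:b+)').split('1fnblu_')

This matches optionally a literal 'n'; then one or more of a literal 'b' (non-capturing group).
Matches to split on: at [2:4] → 'nb'.
Splitting on the pattern gives 2 pieces.

['1f', 'lu_']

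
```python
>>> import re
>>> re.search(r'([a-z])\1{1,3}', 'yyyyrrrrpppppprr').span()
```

`\1` has to match the exact text group 1 already captured.
Unlike `match`, `search` isn't anchored — it looks for the pattern anywhere in the string.
The match spans [0:4] → 'yyyy'.
Captured: group 1 = 'y'.

(0, 4)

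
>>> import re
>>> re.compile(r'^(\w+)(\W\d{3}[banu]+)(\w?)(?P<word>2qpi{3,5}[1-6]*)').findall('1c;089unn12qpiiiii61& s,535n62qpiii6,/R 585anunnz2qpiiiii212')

[('1c', ';089unn', '1', '2qpiiiii61')]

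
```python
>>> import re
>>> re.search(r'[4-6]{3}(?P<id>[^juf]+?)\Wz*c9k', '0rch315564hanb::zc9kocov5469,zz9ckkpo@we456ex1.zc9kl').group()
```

The match spans [6:20] → '5564hanb::zc9k'.

'5564hanb::zc9k'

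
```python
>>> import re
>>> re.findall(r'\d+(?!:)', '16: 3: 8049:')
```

['1', '804']

The negative lookahead/lookbehind blocks any match where the forbidden context is present.
No capturing groups, so `findall` returns the 2 full match strings.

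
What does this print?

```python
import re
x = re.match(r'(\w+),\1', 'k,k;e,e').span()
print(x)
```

(0, 3)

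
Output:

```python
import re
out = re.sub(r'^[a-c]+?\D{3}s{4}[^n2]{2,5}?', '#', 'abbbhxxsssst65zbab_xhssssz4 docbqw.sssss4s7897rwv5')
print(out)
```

#5zbab_xhssssz4 docbqw.sssss4s7897rwv5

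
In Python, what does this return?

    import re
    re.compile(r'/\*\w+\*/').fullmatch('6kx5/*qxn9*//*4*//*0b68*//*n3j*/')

None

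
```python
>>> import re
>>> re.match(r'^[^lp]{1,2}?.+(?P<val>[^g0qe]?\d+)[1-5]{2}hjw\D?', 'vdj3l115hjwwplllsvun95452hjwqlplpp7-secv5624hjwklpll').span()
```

Pattern: anchored at the start of the string; then 1 to 2 of any character except [lp] (lazy), then one or more of any character; then optionally any character except [g0qe], then one or more of a digit (captured as 'val'); then exactly 2 of a character in [1-5], then the literal 'hjw', then optionally a non-digit.
`match` is anchored at position 0; if the pattern doesn't fit there, it returns None.
The match spans [0:48] → 'vdj3l115hjwwplllsvun95452hjwqlplpp7-secv5624hjwk'.
Captured: group 1 = '6'.

(0, 48)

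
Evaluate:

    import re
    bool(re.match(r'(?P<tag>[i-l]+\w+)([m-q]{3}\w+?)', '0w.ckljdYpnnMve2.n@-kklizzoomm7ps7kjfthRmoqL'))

False

With `match`, the pattern is implicitly anchored at the beginning.
Here position 0 doesn't satisfy it, so the call returns None, and `bool(None)` is False.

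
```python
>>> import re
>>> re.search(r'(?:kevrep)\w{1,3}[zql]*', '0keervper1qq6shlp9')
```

None

This matches the literal 'kev', then the literal 'rep' (non-capturing group); then 1 to 3 of a word character, then zero or more of one of [zql].
Here no position works, so the call returns None.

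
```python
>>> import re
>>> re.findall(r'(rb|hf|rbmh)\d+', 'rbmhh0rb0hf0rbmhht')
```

['rb', 'hf']

Matches: at [6:9] match 'rb0', group 1 = 'rb'; at [9:12] match 'hf0', group 1 = 'hf'.
`findall` collects group 1 from each match (2 total).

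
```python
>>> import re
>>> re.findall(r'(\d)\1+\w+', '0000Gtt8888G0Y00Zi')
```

`\1` is not a pattern — it's the concrete string captured by group 1, re-applied verbatim.
Scanning left to right: at [0:18] match '0000Gtt8888G0Y00Zi', group 1 = '0'.
One capturing group, so `findall` returns just the captured substring from the one match — 1 in all.

['0']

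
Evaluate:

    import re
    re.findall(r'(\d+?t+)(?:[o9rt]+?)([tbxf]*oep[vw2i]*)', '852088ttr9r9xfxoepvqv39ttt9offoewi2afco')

[('852088tt', 'xfxoepv')]

This matches one or more of a digit (lazy), then one or more of a literal 't' (captured); then one or more of one of [o9rt] (lazy) (non-capturing group); then zero or more of one of [tbxf], then the literal 'oep', then zero or more of one of [vw2i] (captured).
Walking the string: at [0:19] match '852088ttr9r9xfxoepv', groups = ('852088tt', 'xfxoepv').
With 2 capturing groups, `findall` returns a 2-tuple per match.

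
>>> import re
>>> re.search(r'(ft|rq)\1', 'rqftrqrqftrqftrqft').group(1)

'rq'

The match spans [4:8] → 'rqrq'.
Captured: group 1 = 'rq'.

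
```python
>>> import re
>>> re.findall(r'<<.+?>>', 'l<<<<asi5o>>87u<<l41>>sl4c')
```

With the lazy modifier that quantifier settles for the fewest repetitions that let the rest of the pattern succeed (the atoms after it are unaffected and can still be greedy).
`findall` yields the raw match text (2 of them) because the pattern has no groups.

['<<<<asi5o>>', '<<l41>>']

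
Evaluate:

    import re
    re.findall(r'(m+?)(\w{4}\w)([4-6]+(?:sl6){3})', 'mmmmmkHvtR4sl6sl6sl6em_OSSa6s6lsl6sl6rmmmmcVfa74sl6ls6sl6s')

[('mmmmm', 'kHvtR', '4sl6sl6sl6')]

The pattern matches one or more of a literal 'm' (lazy) (captured); then exactly 4 of a word character, then a word character (captured); then one or more of a character in [4-6], then the literal 'sl6' repeated 3 times (captured).
Matches: at [0:20] match 'mmmmmkHvtR4sl6sl6sl6', groups = ('mmmmm', 'kHvtR', '4sl6sl6sl6').
With 3 capturing groups, `findall` returns a 3-tuple per match.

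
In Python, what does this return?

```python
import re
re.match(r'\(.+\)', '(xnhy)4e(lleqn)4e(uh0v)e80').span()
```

(0, 23)

`re.match` won't scan ahead — the pattern has to work from the very first character.
The match spans [0:23] → '(xnhy)4e(lleqn)4e(uh0v)'.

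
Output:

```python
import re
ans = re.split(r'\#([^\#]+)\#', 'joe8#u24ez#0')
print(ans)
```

['joe8', 'u24ez', '0']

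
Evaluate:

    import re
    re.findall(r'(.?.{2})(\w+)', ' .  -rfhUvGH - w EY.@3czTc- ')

The pattern matches optionally any character, then exactly 2 of any character (captured); then one or more of a word character (captured).
Matches: at [2:12] match '  -rfhUvGH', groups = ('  -', 'rfhUvGH'); at [12:16] match ' - w', groups = (' - ', 'w'); at [16:19] match ' EY', groups = (' E', 'Y'); at [19:26] match '.@3czTc', groups = ('.@3', 'czTc').
With 2 capturing groups, `findall` returns a 2-tuple per match.

[('  -', 'rfhUvGH'), (' - ', 'w'), (' E', 'Y'), ('.@3', 'czTc')]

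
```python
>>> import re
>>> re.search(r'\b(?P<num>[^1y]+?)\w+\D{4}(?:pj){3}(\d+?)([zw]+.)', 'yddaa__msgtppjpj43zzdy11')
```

This matches a word boundary (`\b`, zero-width); then one or more of any character except [1y] (lazy) (captured as 'num'); then one or more of a word character, then exactly 4 of a non-digit, then the literal 'pj' repeated 3 times; then one or more of a digit (lazy) (captured); then one or more of one of [zw], then any character (captured).
Unlike `match`, `search` isn't anchored — it looks for the pattern anywhere in the string.
Here the pattern never matches, so the call returns None.

None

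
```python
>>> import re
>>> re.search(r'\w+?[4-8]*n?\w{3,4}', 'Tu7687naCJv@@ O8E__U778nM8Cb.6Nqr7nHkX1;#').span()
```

(0, 5)

Pattern: one or more of a word character (lazy), then zero or more of a character in [4-8]; then optionally a literal 'n', then 3 to 4 of a word character.
`re.search` scans for the first position where the pattern succeeds.
The match spans [0:5] → 'Tu768'.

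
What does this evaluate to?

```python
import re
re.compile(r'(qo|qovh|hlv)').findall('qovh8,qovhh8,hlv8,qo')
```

['qo', 'qo', 'hlv', 'qo']

Branches in `(...|...)` are attempted left-to-right; the first branch that allows the whole pattern to succeed is taken.
Matches: at [0:2] match 'qo', group 1 = 'qo'; at [6:8] match 'qo', group 1 = 'qo'; at [13:16] match 'hlv', group 1 = 'hlv'; at [18:20] match 'qo', group 1 = 'qo'.
`findall` collects group 1 from each match (4 total).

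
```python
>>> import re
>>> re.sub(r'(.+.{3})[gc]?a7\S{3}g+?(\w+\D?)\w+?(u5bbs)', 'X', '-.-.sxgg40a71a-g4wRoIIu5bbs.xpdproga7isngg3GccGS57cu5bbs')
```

'X'

Each match is replaced by 'X'.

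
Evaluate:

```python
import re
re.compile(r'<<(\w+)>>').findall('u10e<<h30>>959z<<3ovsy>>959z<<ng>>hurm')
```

['h30', '3ovsy', 'ng']

Matches: at [4:11] match '<<h30>>', group 1 = 'h30'; at [15:24] match '<<3ovsy>>', group 1 = '3ovsy'; at [28:34] match '<<ng>>', group 1 = 'ng'.
Because there's exactly one group, `findall` drops the full match and keeps group 1 from each hit.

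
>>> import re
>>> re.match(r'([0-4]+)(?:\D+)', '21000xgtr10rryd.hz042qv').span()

The pattern matches one or more of a character in [0-4] (captured); then one or more of a non-digit (non-capturing group).
`re.match` only tries the pattern at the start of the string.
The match spans [0:9] → '21000xgtr'.
Captured: group 1 = '21000'.

(0, 9)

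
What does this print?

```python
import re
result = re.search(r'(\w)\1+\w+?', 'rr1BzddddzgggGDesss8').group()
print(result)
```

rr1

After group 1 captures some text, `\1` only succeeds where that same text appears again.
The match spans [0:3] → 'rr1'.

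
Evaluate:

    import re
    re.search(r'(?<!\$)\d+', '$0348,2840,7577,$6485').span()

The negative lookahead/lookbehind blocks any match where the forbidden context is present.
`re.search` tries every starting position until one works.
The match spans [2:5] → '348'.

(2, 5)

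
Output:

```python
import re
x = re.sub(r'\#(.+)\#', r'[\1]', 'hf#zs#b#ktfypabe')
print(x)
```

hf[zs#b]ktfypabe

Matches: at [2:8] → '#zs#b#'.
The replacement refers to a captured group, so each match is rewritten using its own captured text.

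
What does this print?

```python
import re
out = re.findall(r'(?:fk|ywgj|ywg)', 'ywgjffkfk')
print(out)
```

['ywgj', 'fk', 'fk']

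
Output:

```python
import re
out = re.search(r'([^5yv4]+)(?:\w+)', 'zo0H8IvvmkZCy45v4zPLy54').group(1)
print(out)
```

zo0H8I

The match spans [0:23] → 'zo0H8IvvmkZCy45v4zPLy54'.
Captured: group 1 = 'zo0H8I'.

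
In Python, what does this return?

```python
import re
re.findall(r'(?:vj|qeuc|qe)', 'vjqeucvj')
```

['vj', 'qeuc', 'vj']

Alternation tries branches left to right and keeps the first one that lets the overall match succeed at that position.
Since nothing is captured, `findall` lists the 3 matched substrings directly.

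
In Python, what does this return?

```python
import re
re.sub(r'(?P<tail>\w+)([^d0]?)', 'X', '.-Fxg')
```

'.-X'

Each match is replaced by 'X'.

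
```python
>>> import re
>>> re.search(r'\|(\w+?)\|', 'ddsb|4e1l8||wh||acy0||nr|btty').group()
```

`search` walks the string left to right and returns the first match it finds.
The match spans [4:11] → '|4e1l8|'.
Captured: group 1 = '4e1l8'.

'|4e1l8|'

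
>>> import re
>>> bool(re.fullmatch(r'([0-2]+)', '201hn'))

False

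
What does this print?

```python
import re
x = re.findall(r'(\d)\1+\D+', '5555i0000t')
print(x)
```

`\1` has to match the exact text group 1 already captured.
`findall` collects group 1 from each match (2 total).

['5', '0']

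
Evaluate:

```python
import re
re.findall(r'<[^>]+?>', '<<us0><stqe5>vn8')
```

['<<us0>', '<stqe5>']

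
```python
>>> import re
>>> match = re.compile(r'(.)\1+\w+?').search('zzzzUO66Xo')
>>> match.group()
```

'zzzzU'

A backreference is literal: `\1` must see the identical characters the first group matched.
The match spans [0:5] → 'zzzzU'.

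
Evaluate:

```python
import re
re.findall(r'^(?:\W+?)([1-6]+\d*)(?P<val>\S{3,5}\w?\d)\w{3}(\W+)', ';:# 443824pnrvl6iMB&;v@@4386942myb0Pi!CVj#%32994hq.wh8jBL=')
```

Pattern: anchored at the start of the string; then one or more of a non-word character (lazy) (non-capturing group); then one or more of a character in [1-6], then zero or more of a digit (captured); then 3 to 5 of a non-whitespace character, then optionally a word character, then a digit (captured as 'val'); then exactly 3 of a word character; then one or more of a non-word character (captured).
Scanning left to right: at [0:21] match ';:# 443824pnrvl6iMB&;', groups = ('443824', 'pnrvl6', '&;').
3 groups means the one result is a tuple of 3 captured strings — 1 here.

[('443824', 'pnrvl6', '&;')]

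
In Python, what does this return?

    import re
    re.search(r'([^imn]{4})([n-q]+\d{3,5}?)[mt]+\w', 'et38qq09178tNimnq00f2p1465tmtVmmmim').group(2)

The match spans [0:13] → 'et38qq09178tN'.
Captured: group 1 = 'et38', group 2 = 'qq09178'.

'qq09178'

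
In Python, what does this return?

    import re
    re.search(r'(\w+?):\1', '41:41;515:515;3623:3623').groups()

('41',)

`\1` is not a pattern — it's the concrete string captured by group 1, re-applied verbatim.
`search` walks the string left to right and returns the first match it finds.
The match spans [0:5] → '41:41'.
Captured: group 1 = '41'.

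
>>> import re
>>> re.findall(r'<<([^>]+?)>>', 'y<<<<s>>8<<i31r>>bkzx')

['<<s', 'i31r']

Walking the string: at [1:8] match '<<<<s>>', group 1 = '<<s'; at [9:17] match '<<i31r>>', group 1 = 'i31r'.
With a single group, `findall` returns only what that group captured — 2 items.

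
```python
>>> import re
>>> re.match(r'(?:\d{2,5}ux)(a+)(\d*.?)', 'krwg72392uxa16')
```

None

`re.match` won't scan ahead — the pattern has to work from the very first character.
Here position 0 doesn't satisfy it, so the call returns None.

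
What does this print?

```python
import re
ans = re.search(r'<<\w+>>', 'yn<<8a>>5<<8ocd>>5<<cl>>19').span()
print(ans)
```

(2, 8)

`re.search` scans for the first position where the pattern succeeds.
The match spans [2:8] → '<<8a>>'.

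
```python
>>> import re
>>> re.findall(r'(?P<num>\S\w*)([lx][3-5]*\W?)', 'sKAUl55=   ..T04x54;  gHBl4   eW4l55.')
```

Pattern: a non-whitespace character, then zero or more of a word character (captured as 'num'); then one of [lx], then zero or more of a character in [3-5], then optionally a non-word character (captured).
`findall` packs the 2 group values into a tuple for every match.

[('sKAU', 'l55='), ('.T04', 'x54;'), ('gHB', 'l4 '), ('eW4', 'l55.')]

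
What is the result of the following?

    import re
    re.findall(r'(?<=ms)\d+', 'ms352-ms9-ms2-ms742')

['352', '9', '2', '742']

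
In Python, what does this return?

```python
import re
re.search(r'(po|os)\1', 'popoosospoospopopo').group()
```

'popo'

The backreference `\1` re-matches whatever the first group consumed, character for character.
The match spans [0:4] → 'popo'.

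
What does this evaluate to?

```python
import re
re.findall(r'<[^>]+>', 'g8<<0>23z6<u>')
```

Matches: at [2:6] → '<<0>'; at [10:13] → '<u>'.
With no groups in the pattern, `findall` gives back each whole match — 2 here.

['<<0>', '<u>']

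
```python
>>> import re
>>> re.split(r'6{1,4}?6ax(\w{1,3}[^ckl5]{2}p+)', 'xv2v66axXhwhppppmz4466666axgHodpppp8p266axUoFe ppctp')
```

['xv2v', 'Xhwhpppp', 'mz44', 'gHodpppp', '8p2', 'UoFe pp', 'ctp']

The pattern matches 1 to 4 of the literal '6' (lazy), then the literal '6ax'; then 1 to 3 of a word character, then exactly 2 of any character except [ckl5], then one or more of the literal 'p' (captured).
Matches to split on: at [4:16] → '66axXhwhpppp'; at [20:35] → '66666axgHodpppp'; at [38:49] → '66axUoFe pp'.
`re.split` interleaves the captured-group text with the surrounding fragments.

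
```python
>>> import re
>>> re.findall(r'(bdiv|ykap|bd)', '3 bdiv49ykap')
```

Alternation tries branches left to right and keeps the first one that lets the overall match succeed at that position.
`findall` collects group 1 from each match (2 total).

['bdiv', 'ykap']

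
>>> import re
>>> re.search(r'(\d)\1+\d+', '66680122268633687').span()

(0, 17)

`\1` is not a pattern — it's the concrete string captured by group 1, re-applied verbatim.
The match spans [0:17] → '66680122268633687'.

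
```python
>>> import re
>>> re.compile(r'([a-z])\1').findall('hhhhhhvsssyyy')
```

['h', 'h', 'h', 's', 'y']

The backreference `\1` re-matches whatever the first group consumed, character for character.
One capturing group, so `findall` returns just the captured substring from each match — 5 in all.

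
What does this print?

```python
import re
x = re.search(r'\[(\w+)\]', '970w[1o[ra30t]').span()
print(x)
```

Unlike `match`, `search` isn't anchored — it looks for the pattern anywhere in the string.
The match spans [7:14] → '[ra30t]'.
Captured: group 1 = 'ra30t'.

(7, 14)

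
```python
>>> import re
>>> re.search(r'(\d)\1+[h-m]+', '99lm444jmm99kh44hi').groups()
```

('9',)

A backreference is literal: `\1` must see the identical characters the first group matched.
`re.search` tries every starting position until one works.
The match spans [0:4] → '99lm'.
Captured: group 1 = '9'.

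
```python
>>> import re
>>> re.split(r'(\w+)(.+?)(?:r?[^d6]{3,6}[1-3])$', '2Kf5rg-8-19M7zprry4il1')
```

With the lazy modifier that quantifier settles for the fewest repetitions that let the rest of the pattern succeed (the atoms after it are unaffected and can still be greedy).
With a capturing group present, the delimiter's captured portion is kept in the result list.

['', '2Kf5rg', '-8-19M7zp', '']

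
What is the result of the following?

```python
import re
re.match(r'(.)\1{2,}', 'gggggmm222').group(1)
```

'g'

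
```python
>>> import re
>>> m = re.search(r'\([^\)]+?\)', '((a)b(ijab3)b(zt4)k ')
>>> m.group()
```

'((a)'

The match spans [0:4] → '((a)'.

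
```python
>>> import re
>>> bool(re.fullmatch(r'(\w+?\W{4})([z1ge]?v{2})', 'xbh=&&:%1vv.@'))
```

False

`re.fullmatch` requires the pattern to consume the entire string.
Here the string isn't matched end-to-end, so the call returns None, and `bool(None)` is False.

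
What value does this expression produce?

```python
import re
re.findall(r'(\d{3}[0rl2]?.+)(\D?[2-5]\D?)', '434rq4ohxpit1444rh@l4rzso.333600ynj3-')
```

`findall` packs the 2 group values into a tuple for every match.

[('434rq4ohxpit1444rh@l4rzso.333600ynj', '3-')]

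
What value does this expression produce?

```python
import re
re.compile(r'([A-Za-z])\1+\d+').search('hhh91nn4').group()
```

`\1` has to match the exact text group 1 already captured.
Unlike `match`, `search` isn't anchored — it looks for the pattern anywhere in the string.
The match spans [0:5] → 'hhh91'.
Captured: group 1 = 'h'.

'hhh91'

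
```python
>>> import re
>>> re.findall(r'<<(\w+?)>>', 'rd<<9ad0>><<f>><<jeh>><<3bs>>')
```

Scanning left to right: at [2:10] match '<<9ad0>>', group 1 = '9ad0'; at [10:15] match '<<f>>', group 1 = 'f'; at [15:22] match '<<jeh>>', group 1 = 'jeh'; at [22:29] match '<<3bs>>', group 1 = '3bs'.
With a single group, `findall` returns only what that group captured — 4 items.

['9ad0', 'f', 'jeh', '3bs']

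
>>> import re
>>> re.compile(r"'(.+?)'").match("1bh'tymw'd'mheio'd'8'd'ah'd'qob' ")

`re.match` only tries the pattern at the start of the string.
Here position 0 doesn't satisfy it, so the call returns None.

None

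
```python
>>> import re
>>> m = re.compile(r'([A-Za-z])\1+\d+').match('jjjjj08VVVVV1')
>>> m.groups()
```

The match spans [0:7] → 'jjjjj08'.
Captured: group 1 = 'j'.

('j',)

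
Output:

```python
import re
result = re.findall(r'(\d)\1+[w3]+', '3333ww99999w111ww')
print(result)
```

['3', '9', '1']

The backreference `\1` re-matches whatever the first group consumed, character for character.
With a single group, `findall` returns only what that group captured — 3 items.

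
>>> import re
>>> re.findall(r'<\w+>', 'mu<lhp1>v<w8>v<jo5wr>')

Walking the string: at [2:8] → '<lhp1>'; at [9:13] → '<w8>'; at [14:21] → '<jo5wr>'.
`findall` yields the raw match text (3 of them) because the pattern has no groups.

['<lhp1>', '<w8>', '<jo5wr>']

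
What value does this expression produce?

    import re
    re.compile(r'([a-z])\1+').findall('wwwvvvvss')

['w', 'v', 's']

After group 1 captures some text, `\1` only succeeds where that same text appears again.
Because there's exactly one group, `findall` drops the full match and keeps group 1 from each hit.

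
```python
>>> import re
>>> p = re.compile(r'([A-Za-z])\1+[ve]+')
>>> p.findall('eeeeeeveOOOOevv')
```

A backreference is literal: `\1` must see the identical characters the first group matched.
With a single group, `findall` returns only what that group captured — 2 items.

['e', 'O']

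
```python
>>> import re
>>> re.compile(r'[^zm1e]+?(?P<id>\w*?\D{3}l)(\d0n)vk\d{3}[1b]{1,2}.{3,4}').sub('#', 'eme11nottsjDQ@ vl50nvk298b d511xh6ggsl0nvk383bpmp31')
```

Each match is replaced by '#'.

'eme11#1xh6ggsl0nvk383bpmp31'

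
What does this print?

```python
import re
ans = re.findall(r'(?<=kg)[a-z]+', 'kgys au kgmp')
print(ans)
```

Lookahead/lookbehind check context without consuming it, so the matched span excludes the asserted characters.
Matches: at [2:4] → 'ys'; at [10:12] → 'mp'.
No capturing groups, so `findall` returns the 2 full match strings.

['ys', 'mp']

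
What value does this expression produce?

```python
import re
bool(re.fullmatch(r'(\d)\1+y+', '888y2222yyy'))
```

`re.fullmatch` requires the pattern to consume the entire string.
Here the pattern can't cover the whole string, so the call returns None, and `bool(None)` is False.

False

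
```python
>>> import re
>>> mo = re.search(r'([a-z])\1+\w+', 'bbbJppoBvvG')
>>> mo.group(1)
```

'b'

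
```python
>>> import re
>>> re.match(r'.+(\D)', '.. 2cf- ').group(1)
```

' '

This matches one or more of any character; then a non-digit (captured).
`re.match` won't scan ahead — the pattern has to work from the very first character.
The match spans [0:8] → '.. 2cf- '.
Captured: group 1 = ' '.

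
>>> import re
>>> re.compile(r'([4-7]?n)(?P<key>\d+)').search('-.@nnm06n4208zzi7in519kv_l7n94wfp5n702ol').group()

The pattern matches optionally a character in [4-7], then the literal 'n' (captured); then one or more of a digit (captured as 'key').
`search` walks the string left to right and returns the first match it finds.
The match spans [7:13] → '6n4208'.
Captured: group 1 = '6n', group 2 = '4208'.

'6n4208'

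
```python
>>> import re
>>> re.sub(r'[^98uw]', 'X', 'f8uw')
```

The pattern matches any character except [98uw].
Every occurrence is swapped for 'X'.

'X8uw'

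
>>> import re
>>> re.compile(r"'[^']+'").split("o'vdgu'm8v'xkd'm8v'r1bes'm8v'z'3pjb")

['o', 'm8v', 'm8v', 'm8v', '3pjb']

Each match becomes a cut point; 5 segments remain.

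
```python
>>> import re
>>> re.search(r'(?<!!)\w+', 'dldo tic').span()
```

Because the assertion is negative and zero-width, positions next to the forbidden text are skipped.
Unlike `match`, `search` isn't anchored — it looks for the pattern anywhere in the string.
The match spans [0:4] → 'dldo'.

(0, 4)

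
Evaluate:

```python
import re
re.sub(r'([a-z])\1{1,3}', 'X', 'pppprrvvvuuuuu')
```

'XXXXu'

After group 1 captures some text, `\1` only succeeds where that same text appears again.
Every occurrence is swapped for 'X'.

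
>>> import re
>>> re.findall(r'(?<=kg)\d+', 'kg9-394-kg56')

['9', '56']

Because the assertion is zero-width, the text it checks is not consumed and won't appear in the result.
With no groups in the pattern, `findall` gives back each whole match — 2 here.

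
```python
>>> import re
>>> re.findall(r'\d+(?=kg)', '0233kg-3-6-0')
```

The `(?=…)`/`(?<=…)` assertion just peeks at neighbouring text; it doesn't advance the match position.
Since nothing is captured, `findall` lists the 1 matched substring directly.

['0233']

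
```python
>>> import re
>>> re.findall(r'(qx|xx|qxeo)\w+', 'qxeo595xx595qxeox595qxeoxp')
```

['qx']

Alternation tries branches left to right and keeps the first one that lets the overall match succeed at that position.
Scanning left to right: at [0:26] match 'qxeo595xx595qxeox595qxeoxp', group 1 = 'qx'.
With a single group, `findall` returns only what that group captured — 1 item.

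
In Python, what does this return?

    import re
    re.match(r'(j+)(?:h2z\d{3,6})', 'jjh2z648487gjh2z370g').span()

(0, 11)

`re.match` only tries the pattern at the start of the string.
The match spans [0:11] → 'jjh2z648487'.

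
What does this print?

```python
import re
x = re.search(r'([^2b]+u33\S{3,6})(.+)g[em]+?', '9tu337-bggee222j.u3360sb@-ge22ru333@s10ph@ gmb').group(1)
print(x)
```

9tu337-bgge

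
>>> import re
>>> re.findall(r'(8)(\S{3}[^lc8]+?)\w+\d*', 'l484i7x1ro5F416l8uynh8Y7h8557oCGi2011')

The pattern matches a literal '8' (captured); then exactly 3 of a non-whitespace character, then one or more of any character except [lc8] (lazy) (captured); then one or more of a word character, then zero or more of a digit.
Walking the string: at [2:37] match '84i7x1ro5F416l8uynh8Y7h8557oCGi2011', groups = ('8', '4i7x').
With 2 capturing groups, `findall` returns a 2-tuple per match.

[('8', '4i7x')]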